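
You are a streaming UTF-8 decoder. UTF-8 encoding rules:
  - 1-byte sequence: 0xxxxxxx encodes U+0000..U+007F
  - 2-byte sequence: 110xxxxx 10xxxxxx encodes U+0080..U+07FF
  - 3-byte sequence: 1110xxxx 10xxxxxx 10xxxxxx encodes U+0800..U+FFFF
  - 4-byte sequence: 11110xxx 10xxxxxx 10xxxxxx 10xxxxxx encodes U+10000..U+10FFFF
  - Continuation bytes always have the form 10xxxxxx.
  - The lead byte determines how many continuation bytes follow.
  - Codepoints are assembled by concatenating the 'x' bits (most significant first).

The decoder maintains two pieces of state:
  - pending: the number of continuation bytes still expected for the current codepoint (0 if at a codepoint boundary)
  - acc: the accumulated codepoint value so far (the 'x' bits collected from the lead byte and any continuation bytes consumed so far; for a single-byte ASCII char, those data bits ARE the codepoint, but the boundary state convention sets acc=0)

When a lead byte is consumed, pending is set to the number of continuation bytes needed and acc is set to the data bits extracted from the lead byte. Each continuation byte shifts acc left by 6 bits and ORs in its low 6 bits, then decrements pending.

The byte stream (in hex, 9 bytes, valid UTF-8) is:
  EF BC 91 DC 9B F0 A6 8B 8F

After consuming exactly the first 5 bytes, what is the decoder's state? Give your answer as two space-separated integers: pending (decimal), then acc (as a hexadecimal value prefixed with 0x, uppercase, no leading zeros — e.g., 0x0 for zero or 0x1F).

Byte[0]=EF: 3-byte lead. pending=2, acc=0xF
Byte[1]=BC: continuation. acc=(acc<<6)|0x3C=0x3FC, pending=1
Byte[2]=91: continuation. acc=(acc<<6)|0x11=0xFF11, pending=0
Byte[3]=DC: 2-byte lead. pending=1, acc=0x1C
Byte[4]=9B: continuation. acc=(acc<<6)|0x1B=0x71B, pending=0

Answer: 0 0x71B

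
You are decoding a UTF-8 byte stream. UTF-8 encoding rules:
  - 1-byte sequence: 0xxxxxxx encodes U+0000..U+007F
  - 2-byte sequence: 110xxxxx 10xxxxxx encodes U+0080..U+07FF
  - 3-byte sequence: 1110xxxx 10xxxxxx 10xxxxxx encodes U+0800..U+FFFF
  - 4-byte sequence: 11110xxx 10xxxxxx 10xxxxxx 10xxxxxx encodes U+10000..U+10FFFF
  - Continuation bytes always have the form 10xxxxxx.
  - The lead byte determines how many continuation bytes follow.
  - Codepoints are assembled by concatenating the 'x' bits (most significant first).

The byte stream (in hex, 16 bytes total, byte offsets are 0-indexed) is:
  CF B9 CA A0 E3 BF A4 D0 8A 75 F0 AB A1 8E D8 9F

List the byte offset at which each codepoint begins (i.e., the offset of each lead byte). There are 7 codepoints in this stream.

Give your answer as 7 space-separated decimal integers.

Byte[0]=CF: 2-byte lead, need 1 cont bytes. acc=0xF
Byte[1]=B9: continuation. acc=(acc<<6)|0x39=0x3F9
Completed: cp=U+03F9 (starts at byte 0)
Byte[2]=CA: 2-byte lead, need 1 cont bytes. acc=0xA
Byte[3]=A0: continuation. acc=(acc<<6)|0x20=0x2A0
Completed: cp=U+02A0 (starts at byte 2)
Byte[4]=E3: 3-byte lead, need 2 cont bytes. acc=0x3
Byte[5]=BF: continuation. acc=(acc<<6)|0x3F=0xFF
Byte[6]=A4: continuation. acc=(acc<<6)|0x24=0x3FE4
Completed: cp=U+3FE4 (starts at byte 4)
Byte[7]=D0: 2-byte lead, need 1 cont bytes. acc=0x10
Byte[8]=8A: continuation. acc=(acc<<6)|0x0A=0x40A
Completed: cp=U+040A (starts at byte 7)
Byte[9]=75: 1-byte ASCII. cp=U+0075
Byte[10]=F0: 4-byte lead, need 3 cont bytes. acc=0x0
Byte[11]=AB: continuation. acc=(acc<<6)|0x2B=0x2B
Byte[12]=A1: continuation. acc=(acc<<6)|0x21=0xAE1
Byte[13]=8E: continuation. acc=(acc<<6)|0x0E=0x2B84E
Completed: cp=U+2B84E (starts at byte 10)
Byte[14]=D8: 2-byte lead, need 1 cont bytes. acc=0x18
Byte[15]=9F: continuation. acc=(acc<<6)|0x1F=0x61F
Completed: cp=U+061F (starts at byte 14)

Answer: 0 2 4 7 9 10 14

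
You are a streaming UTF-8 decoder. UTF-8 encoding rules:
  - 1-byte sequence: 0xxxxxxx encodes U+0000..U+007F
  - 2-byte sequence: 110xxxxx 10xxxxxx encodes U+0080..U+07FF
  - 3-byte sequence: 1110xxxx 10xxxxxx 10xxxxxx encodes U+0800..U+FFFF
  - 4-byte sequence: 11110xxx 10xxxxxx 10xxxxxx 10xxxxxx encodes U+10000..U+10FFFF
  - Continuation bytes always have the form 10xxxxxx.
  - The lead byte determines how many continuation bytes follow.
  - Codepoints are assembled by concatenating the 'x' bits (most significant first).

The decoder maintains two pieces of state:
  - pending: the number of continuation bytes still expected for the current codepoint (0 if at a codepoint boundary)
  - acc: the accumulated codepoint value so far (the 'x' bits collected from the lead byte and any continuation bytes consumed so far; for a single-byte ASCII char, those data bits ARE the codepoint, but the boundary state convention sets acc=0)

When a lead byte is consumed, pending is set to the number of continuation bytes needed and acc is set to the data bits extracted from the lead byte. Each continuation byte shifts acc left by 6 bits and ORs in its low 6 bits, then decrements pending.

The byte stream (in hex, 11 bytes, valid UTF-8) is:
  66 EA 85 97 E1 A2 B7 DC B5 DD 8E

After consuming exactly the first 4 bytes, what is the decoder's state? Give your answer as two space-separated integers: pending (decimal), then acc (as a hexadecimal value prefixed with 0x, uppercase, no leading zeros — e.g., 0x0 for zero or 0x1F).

Byte[0]=66: 1-byte. pending=0, acc=0x0
Byte[1]=EA: 3-byte lead. pending=2, acc=0xA
Byte[2]=85: continuation. acc=(acc<<6)|0x05=0x285, pending=1
Byte[3]=97: continuation. acc=(acc<<6)|0x17=0xA157, pending=0

Answer: 0 0xA157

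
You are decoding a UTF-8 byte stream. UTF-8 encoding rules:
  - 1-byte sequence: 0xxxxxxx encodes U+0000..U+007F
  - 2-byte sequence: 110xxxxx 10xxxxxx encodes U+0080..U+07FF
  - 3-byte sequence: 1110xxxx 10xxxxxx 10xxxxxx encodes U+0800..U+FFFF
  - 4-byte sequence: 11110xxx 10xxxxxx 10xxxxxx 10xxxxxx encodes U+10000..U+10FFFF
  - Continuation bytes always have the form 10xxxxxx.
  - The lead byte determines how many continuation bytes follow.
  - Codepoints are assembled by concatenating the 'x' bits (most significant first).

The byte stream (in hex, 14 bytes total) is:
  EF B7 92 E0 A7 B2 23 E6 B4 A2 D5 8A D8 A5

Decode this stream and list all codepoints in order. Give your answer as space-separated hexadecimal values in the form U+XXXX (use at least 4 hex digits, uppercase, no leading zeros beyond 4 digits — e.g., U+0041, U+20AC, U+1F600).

Byte[0]=EF: 3-byte lead, need 2 cont bytes. acc=0xF
Byte[1]=B7: continuation. acc=(acc<<6)|0x37=0x3F7
Byte[2]=92: continuation. acc=(acc<<6)|0x12=0xFDD2
Completed: cp=U+FDD2 (starts at byte 0)
Byte[3]=E0: 3-byte lead, need 2 cont bytes. acc=0x0
Byte[4]=A7: continuation. acc=(acc<<6)|0x27=0x27
Byte[5]=B2: continuation. acc=(acc<<6)|0x32=0x9F2
Completed: cp=U+09F2 (starts at byte 3)
Byte[6]=23: 1-byte ASCII. cp=U+0023
Byte[7]=E6: 3-byte lead, need 2 cont bytes. acc=0x6
Byte[8]=B4: continuation. acc=(acc<<6)|0x34=0x1B4
Byte[9]=A2: continuation. acc=(acc<<6)|0x22=0x6D22
Completed: cp=U+6D22 (starts at byte 7)
Byte[10]=D5: 2-byte lead, need 1 cont bytes. acc=0x15
Byte[11]=8A: continuation. acc=(acc<<6)|0x0A=0x54A
Completed: cp=U+054A (starts at byte 10)
Byte[12]=D8: 2-byte lead, need 1 cont bytes. acc=0x18
Byte[13]=A5: continuation. acc=(acc<<6)|0x25=0x625
Completed: cp=U+0625 (starts at byte 12)

Answer: U+FDD2 U+09F2 U+0023 U+6D22 U+054A U+0625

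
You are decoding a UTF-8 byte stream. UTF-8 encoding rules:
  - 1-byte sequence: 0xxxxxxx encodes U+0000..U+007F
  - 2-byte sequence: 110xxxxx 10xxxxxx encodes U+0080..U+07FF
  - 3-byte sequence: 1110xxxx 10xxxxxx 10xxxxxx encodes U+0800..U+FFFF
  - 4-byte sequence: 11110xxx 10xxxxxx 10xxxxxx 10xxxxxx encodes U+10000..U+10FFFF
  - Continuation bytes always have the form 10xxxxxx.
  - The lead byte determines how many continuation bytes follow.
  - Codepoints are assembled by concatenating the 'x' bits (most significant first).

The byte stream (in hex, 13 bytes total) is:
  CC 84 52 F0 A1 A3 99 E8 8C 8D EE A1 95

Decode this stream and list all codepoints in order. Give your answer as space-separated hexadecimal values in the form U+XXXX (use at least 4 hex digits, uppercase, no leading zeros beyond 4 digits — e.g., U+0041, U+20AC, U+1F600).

Byte[0]=CC: 2-byte lead, need 1 cont bytes. acc=0xC
Byte[1]=84: continuation. acc=(acc<<6)|0x04=0x304
Completed: cp=U+0304 (starts at byte 0)
Byte[2]=52: 1-byte ASCII. cp=U+0052
Byte[3]=F0: 4-byte lead, need 3 cont bytes. acc=0x0
Byte[4]=A1: continuation. acc=(acc<<6)|0x21=0x21
Byte[5]=A3: continuation. acc=(acc<<6)|0x23=0x863
Byte[6]=99: continuation. acc=(acc<<6)|0x19=0x218D9
Completed: cp=U+218D9 (starts at byte 3)
Byte[7]=E8: 3-byte lead, need 2 cont bytes. acc=0x8
Byte[8]=8C: continuation. acc=(acc<<6)|0x0C=0x20C
Byte[9]=8D: continuation. acc=(acc<<6)|0x0D=0x830D
Completed: cp=U+830D (starts at byte 7)
Byte[10]=EE: 3-byte lead, need 2 cont bytes. acc=0xE
Byte[11]=A1: continuation. acc=(acc<<6)|0x21=0x3A1
Byte[12]=95: continuation. acc=(acc<<6)|0x15=0xE855
Completed: cp=U+E855 (starts at byte 10)

Answer: U+0304 U+0052 U+218D9 U+830D U+E855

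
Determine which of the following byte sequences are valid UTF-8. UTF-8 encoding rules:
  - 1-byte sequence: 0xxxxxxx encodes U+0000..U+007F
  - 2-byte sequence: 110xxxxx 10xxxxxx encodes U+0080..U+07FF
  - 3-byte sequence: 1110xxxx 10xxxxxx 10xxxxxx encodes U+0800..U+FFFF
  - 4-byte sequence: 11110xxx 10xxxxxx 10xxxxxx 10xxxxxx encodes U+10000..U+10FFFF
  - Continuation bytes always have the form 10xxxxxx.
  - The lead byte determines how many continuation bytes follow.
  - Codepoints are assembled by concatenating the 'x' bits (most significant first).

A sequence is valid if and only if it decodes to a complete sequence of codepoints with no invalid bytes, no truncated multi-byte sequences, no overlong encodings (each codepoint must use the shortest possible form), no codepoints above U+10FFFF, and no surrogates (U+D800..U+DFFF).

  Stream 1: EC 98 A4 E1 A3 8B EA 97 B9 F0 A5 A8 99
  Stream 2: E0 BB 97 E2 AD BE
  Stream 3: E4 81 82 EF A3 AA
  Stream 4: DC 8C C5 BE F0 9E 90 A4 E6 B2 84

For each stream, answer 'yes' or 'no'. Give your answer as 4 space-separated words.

Stream 1: decodes cleanly. VALID
Stream 2: decodes cleanly. VALID
Stream 3: decodes cleanly. VALID
Stream 4: decodes cleanly. VALID

Answer: yes yes yes yes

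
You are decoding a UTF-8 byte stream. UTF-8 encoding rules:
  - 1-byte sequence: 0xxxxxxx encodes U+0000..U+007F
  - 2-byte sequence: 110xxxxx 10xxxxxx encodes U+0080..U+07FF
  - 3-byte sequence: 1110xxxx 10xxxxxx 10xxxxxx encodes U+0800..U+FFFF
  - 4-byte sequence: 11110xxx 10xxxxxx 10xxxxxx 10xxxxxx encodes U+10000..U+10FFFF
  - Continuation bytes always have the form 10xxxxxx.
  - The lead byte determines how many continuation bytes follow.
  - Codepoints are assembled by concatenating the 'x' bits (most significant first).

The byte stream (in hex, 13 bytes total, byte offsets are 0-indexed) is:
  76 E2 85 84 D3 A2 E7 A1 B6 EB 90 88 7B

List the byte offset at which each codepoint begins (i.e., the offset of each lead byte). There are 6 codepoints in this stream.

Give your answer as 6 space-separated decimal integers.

Answer: 0 1 4 6 9 12

Derivation:
Byte[0]=76: 1-byte ASCII. cp=U+0076
Byte[1]=E2: 3-byte lead, need 2 cont bytes. acc=0x2
Byte[2]=85: continuation. acc=(acc<<6)|0x05=0x85
Byte[3]=84: continuation. acc=(acc<<6)|0x04=0x2144
Completed: cp=U+2144 (starts at byte 1)
Byte[4]=D3: 2-byte lead, need 1 cont bytes. acc=0x13
Byte[5]=A2: continuation. acc=(acc<<6)|0x22=0x4E2
Completed: cp=U+04E2 (starts at byte 4)
Byte[6]=E7: 3-byte lead, need 2 cont bytes. acc=0x7
Byte[7]=A1: continuation. acc=(acc<<6)|0x21=0x1E1
Byte[8]=B6: continuation. acc=(acc<<6)|0x36=0x7876
Completed: cp=U+7876 (starts at byte 6)
Byte[9]=EB: 3-byte lead, need 2 cont bytes. acc=0xB
Byte[10]=90: continuation. acc=(acc<<6)|0x10=0x2D0
Byte[11]=88: continuation. acc=(acc<<6)|0x08=0xB408
Completed: cp=U+B408 (starts at byte 9)
Byte[12]=7B: 1-byte ASCII. cp=U+007B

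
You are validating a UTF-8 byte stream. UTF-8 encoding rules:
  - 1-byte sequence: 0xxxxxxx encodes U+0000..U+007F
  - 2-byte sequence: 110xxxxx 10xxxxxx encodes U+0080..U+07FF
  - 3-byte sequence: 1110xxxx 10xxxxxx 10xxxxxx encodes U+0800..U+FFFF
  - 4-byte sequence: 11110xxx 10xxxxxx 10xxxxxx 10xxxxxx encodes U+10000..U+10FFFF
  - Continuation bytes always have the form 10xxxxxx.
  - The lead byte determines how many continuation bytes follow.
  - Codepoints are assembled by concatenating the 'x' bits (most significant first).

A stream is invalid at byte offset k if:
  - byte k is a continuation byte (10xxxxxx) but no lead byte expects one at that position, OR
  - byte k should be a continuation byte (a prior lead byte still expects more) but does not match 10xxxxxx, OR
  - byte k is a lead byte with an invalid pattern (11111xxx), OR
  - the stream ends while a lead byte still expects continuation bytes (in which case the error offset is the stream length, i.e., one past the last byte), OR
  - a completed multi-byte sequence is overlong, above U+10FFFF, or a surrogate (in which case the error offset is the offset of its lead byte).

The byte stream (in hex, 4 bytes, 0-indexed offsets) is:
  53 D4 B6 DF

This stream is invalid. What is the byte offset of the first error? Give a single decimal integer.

Byte[0]=53: 1-byte ASCII. cp=U+0053
Byte[1]=D4: 2-byte lead, need 1 cont bytes. acc=0x14
Byte[2]=B6: continuation. acc=(acc<<6)|0x36=0x536
Completed: cp=U+0536 (starts at byte 1)
Byte[3]=DF: 2-byte lead, need 1 cont bytes. acc=0x1F
Byte[4]: stream ended, expected continuation. INVALID

Answer: 4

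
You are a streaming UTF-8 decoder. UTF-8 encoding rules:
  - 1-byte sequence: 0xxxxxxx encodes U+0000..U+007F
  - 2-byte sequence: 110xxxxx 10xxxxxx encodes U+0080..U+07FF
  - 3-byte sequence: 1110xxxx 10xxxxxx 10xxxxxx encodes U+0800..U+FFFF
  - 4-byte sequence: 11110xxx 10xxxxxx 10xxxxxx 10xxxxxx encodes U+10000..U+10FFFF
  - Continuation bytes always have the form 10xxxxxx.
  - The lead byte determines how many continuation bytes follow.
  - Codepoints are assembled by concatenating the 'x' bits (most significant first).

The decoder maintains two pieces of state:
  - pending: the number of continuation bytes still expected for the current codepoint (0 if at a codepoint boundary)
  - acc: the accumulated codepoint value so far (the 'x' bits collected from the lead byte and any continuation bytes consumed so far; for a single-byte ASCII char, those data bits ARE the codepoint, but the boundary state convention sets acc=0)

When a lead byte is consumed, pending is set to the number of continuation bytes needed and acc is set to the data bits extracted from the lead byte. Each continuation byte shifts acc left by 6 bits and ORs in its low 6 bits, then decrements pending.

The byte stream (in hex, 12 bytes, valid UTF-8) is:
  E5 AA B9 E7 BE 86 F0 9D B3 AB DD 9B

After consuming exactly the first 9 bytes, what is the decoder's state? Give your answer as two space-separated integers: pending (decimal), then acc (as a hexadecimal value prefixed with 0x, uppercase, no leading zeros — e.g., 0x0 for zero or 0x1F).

Byte[0]=E5: 3-byte lead. pending=2, acc=0x5
Byte[1]=AA: continuation. acc=(acc<<6)|0x2A=0x16A, pending=1
Byte[2]=B9: continuation. acc=(acc<<6)|0x39=0x5AB9, pending=0
Byte[3]=E7: 3-byte lead. pending=2, acc=0x7
Byte[4]=BE: continuation. acc=(acc<<6)|0x3E=0x1FE, pending=1
Byte[5]=86: continuation. acc=(acc<<6)|0x06=0x7F86, pending=0
Byte[6]=F0: 4-byte lead. pending=3, acc=0x0
Byte[7]=9D: continuation. acc=(acc<<6)|0x1D=0x1D, pending=2
Byte[8]=B3: continuation. acc=(acc<<6)|0x33=0x773, pending=1

Answer: 1 0x773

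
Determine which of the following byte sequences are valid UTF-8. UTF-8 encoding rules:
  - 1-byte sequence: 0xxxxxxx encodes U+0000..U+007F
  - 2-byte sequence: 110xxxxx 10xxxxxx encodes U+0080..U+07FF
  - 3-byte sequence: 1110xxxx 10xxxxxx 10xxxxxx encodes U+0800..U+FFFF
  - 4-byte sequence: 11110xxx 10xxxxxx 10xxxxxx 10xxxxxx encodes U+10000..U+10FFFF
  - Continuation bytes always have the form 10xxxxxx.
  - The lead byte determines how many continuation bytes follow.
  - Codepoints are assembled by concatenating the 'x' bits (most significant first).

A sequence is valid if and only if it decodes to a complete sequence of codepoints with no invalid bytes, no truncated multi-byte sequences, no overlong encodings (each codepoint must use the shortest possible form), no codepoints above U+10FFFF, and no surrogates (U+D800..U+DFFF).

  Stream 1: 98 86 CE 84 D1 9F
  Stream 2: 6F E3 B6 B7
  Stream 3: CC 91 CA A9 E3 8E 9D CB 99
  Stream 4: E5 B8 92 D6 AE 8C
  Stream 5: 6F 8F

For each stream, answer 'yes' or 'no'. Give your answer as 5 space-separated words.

Stream 1: error at byte offset 0. INVALID
Stream 2: decodes cleanly. VALID
Stream 3: decodes cleanly. VALID
Stream 4: error at byte offset 5. INVALID
Stream 5: error at byte offset 1. INVALID

Answer: no yes yes no no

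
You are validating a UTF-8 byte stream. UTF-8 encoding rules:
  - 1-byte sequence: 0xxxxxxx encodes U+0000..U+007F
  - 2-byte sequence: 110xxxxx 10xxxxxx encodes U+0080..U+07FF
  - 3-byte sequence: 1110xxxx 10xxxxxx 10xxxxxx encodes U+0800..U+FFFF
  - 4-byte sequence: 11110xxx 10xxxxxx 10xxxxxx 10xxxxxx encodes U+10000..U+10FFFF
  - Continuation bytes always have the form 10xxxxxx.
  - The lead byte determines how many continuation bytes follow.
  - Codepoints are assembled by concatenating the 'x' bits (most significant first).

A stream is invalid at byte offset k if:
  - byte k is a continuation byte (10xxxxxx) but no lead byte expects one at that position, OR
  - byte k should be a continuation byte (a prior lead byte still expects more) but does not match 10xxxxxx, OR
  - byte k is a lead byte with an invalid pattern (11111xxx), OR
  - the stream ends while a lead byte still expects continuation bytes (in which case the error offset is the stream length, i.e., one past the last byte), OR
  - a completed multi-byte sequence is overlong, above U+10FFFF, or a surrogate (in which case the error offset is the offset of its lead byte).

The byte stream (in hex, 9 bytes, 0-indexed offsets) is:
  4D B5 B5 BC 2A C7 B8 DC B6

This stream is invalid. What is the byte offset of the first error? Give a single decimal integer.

Byte[0]=4D: 1-byte ASCII. cp=U+004D
Byte[1]=B5: INVALID lead byte (not 0xxx/110x/1110/11110)

Answer: 1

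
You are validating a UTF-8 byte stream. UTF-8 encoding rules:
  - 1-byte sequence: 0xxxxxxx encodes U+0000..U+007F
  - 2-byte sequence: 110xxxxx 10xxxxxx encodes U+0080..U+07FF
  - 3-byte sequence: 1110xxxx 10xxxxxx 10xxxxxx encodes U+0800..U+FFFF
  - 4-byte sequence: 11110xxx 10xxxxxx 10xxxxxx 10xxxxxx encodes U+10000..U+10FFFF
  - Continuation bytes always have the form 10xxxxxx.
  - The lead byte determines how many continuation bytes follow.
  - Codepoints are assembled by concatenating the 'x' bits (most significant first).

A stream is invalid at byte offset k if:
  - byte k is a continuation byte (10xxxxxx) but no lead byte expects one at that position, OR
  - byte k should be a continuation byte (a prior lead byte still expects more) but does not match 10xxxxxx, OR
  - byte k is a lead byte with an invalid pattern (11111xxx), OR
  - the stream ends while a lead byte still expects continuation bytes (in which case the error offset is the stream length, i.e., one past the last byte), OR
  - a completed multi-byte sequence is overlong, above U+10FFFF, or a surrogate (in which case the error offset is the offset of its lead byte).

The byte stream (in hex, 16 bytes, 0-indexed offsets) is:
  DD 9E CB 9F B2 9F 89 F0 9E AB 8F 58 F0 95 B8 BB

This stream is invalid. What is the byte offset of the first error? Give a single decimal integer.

Answer: 4

Derivation:
Byte[0]=DD: 2-byte lead, need 1 cont bytes. acc=0x1D
Byte[1]=9E: continuation. acc=(acc<<6)|0x1E=0x75E
Completed: cp=U+075E (starts at byte 0)
Byte[2]=CB: 2-byte lead, need 1 cont bytes. acc=0xB
Byte[3]=9F: continuation. acc=(acc<<6)|0x1F=0x2DF
Completed: cp=U+02DF (starts at byte 2)
Byte[4]=B2: INVALID lead byte (not 0xxx/110x/1110/11110)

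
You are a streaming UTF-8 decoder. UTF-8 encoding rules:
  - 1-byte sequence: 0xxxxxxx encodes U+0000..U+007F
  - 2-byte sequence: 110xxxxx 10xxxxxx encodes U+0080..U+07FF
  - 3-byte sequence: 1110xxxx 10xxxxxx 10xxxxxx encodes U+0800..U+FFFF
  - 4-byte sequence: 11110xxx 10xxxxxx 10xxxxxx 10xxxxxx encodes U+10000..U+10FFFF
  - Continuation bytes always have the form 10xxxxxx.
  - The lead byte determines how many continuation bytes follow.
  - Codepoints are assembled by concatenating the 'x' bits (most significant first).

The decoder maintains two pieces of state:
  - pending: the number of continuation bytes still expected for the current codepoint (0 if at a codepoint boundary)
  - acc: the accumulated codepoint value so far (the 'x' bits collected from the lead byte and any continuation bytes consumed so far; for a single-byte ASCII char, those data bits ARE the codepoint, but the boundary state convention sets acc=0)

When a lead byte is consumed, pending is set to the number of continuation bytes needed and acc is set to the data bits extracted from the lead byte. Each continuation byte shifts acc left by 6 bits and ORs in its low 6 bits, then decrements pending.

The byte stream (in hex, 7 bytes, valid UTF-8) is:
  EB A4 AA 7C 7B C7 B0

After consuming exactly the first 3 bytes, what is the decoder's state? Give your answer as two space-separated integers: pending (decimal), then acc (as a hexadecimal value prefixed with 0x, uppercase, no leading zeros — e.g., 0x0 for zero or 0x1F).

Answer: 0 0xB92A

Derivation:
Byte[0]=EB: 3-byte lead. pending=2, acc=0xB
Byte[1]=A4: continuation. acc=(acc<<6)|0x24=0x2E4, pending=1
Byte[2]=AA: continuation. acc=(acc<<6)|0x2A=0xB92A, pending=0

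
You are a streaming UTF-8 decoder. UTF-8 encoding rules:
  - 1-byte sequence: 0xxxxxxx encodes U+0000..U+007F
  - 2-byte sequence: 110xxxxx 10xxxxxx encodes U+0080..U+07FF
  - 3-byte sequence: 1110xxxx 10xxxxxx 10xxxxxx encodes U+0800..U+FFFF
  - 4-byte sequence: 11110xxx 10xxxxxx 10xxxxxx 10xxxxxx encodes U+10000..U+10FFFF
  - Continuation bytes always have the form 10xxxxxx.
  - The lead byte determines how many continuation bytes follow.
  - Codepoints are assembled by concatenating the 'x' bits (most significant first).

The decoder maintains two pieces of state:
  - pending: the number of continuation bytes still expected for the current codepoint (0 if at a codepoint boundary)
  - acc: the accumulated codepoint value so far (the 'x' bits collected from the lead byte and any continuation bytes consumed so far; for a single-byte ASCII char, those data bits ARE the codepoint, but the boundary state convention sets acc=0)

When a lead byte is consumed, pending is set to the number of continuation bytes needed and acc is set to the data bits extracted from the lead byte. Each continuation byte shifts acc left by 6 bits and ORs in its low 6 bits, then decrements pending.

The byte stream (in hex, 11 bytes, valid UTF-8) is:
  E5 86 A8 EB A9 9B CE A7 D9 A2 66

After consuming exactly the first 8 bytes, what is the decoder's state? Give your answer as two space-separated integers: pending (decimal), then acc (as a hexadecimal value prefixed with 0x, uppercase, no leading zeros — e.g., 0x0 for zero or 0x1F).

Answer: 0 0x3A7

Derivation:
Byte[0]=E5: 3-byte lead. pending=2, acc=0x5
Byte[1]=86: continuation. acc=(acc<<6)|0x06=0x146, pending=1
Byte[2]=A8: continuation. acc=(acc<<6)|0x28=0x51A8, pending=0
Byte[3]=EB: 3-byte lead. pending=2, acc=0xB
Byte[4]=A9: continuation. acc=(acc<<6)|0x29=0x2E9, pending=1
Byte[5]=9B: continuation. acc=(acc<<6)|0x1B=0xBA5B, pending=0
Byte[6]=CE: 2-byte lead. pending=1, acc=0xE
Byte[7]=A7: continuation. acc=(acc<<6)|0x27=0x3A7, pending=0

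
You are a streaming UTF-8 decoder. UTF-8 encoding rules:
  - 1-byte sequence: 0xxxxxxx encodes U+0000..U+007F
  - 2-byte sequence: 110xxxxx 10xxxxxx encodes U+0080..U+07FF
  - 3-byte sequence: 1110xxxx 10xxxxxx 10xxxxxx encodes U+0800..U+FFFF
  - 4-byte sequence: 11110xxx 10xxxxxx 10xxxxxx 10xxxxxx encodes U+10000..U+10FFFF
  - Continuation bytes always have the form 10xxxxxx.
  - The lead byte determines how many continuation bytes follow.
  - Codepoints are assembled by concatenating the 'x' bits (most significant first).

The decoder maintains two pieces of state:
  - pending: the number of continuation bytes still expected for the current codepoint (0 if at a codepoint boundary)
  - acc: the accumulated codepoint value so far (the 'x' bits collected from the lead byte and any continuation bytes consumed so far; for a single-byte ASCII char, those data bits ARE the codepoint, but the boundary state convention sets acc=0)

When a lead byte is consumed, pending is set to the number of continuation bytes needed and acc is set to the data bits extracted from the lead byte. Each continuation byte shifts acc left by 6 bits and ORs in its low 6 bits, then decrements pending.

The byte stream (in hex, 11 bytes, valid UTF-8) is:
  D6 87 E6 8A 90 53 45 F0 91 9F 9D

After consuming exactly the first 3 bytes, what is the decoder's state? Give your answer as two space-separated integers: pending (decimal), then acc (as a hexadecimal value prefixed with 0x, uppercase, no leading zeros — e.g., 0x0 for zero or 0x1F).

Byte[0]=D6: 2-byte lead. pending=1, acc=0x16
Byte[1]=87: continuation. acc=(acc<<6)|0x07=0x587, pending=0
Byte[2]=E6: 3-byte lead. pending=2, acc=0x6

Answer: 2 0x6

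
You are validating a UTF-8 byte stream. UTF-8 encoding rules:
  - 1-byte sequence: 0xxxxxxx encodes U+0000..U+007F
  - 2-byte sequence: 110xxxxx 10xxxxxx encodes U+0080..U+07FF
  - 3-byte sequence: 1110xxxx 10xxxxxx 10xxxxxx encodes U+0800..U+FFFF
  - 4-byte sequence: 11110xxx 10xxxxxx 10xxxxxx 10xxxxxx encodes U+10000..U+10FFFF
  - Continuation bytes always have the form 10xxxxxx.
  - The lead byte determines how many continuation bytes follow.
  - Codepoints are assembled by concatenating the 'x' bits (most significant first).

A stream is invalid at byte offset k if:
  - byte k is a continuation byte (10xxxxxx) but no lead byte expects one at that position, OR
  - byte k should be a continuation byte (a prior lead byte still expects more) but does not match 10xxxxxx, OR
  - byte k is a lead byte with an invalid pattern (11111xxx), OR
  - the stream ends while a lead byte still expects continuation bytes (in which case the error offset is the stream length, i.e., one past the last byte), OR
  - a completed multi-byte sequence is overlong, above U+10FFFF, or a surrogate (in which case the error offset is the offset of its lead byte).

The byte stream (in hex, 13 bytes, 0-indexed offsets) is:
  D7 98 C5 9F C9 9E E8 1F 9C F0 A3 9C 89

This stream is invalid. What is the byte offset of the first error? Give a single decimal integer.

Byte[0]=D7: 2-byte lead, need 1 cont bytes. acc=0x17
Byte[1]=98: continuation. acc=(acc<<6)|0x18=0x5D8
Completed: cp=U+05D8 (starts at byte 0)
Byte[2]=C5: 2-byte lead, need 1 cont bytes. acc=0x5
Byte[3]=9F: continuation. acc=(acc<<6)|0x1F=0x15F
Completed: cp=U+015F (starts at byte 2)
Byte[4]=C9: 2-byte lead, need 1 cont bytes. acc=0x9
Byte[5]=9E: continuation. acc=(acc<<6)|0x1E=0x25E
Completed: cp=U+025E (starts at byte 4)
Byte[6]=E8: 3-byte lead, need 2 cont bytes. acc=0x8
Byte[7]=1F: expected 10xxxxxx continuation. INVALID

Answer: 7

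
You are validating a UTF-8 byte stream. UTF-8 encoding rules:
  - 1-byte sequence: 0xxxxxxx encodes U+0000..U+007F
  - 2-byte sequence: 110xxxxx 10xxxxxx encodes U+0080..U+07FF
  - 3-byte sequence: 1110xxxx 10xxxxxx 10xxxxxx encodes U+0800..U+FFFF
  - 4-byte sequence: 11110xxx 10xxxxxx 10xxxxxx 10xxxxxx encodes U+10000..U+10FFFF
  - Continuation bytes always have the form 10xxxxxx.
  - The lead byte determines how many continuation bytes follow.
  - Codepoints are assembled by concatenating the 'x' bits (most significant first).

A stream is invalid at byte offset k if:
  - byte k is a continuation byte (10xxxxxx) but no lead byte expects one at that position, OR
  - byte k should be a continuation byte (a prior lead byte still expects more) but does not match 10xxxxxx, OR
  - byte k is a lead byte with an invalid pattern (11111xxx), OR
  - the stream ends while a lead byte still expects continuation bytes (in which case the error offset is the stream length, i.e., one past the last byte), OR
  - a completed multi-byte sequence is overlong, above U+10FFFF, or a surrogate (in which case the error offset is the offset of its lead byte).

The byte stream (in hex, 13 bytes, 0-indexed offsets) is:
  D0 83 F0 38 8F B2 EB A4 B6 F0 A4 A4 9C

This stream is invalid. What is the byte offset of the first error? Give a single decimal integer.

Byte[0]=D0: 2-byte lead, need 1 cont bytes. acc=0x10
Byte[1]=83: continuation. acc=(acc<<6)|0x03=0x403
Completed: cp=U+0403 (starts at byte 0)
Byte[2]=F0: 4-byte lead, need 3 cont bytes. acc=0x0
Byte[3]=38: expected 10xxxxxx continuation. INVALID

Answer: 3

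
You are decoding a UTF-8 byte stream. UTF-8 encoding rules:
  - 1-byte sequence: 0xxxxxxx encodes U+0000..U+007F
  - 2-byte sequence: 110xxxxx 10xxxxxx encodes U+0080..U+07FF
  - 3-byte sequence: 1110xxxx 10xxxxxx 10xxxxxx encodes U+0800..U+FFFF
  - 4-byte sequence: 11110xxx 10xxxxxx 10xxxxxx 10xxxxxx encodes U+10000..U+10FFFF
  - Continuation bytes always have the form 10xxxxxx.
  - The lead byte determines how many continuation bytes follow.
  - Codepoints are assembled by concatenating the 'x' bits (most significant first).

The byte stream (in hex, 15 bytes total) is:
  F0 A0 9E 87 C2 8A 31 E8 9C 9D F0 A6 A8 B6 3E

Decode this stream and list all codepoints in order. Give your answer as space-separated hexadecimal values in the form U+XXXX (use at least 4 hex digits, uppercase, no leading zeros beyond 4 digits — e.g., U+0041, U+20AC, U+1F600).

Answer: U+20787 U+008A U+0031 U+871D U+26A36 U+003E

Derivation:
Byte[0]=F0: 4-byte lead, need 3 cont bytes. acc=0x0
Byte[1]=A0: continuation. acc=(acc<<6)|0x20=0x20
Byte[2]=9E: continuation. acc=(acc<<6)|0x1E=0x81E
Byte[3]=87: continuation. acc=(acc<<6)|0x07=0x20787
Completed: cp=U+20787 (starts at byte 0)
Byte[4]=C2: 2-byte lead, need 1 cont bytes. acc=0x2
Byte[5]=8A: continuation. acc=(acc<<6)|0x0A=0x8A
Completed: cp=U+008A (starts at byte 4)
Byte[6]=31: 1-byte ASCII. cp=U+0031
Byte[7]=E8: 3-byte lead, need 2 cont bytes. acc=0x8
Byte[8]=9C: continuation. acc=(acc<<6)|0x1C=0x21C
Byte[9]=9D: continuation. acc=(acc<<6)|0x1D=0x871D
Completed: cp=U+871D (starts at byte 7)
Byte[10]=F0: 4-byte lead, need 3 cont bytes. acc=0x0
Byte[11]=A6: continuation. acc=(acc<<6)|0x26=0x26
Byte[12]=A8: continuation. acc=(acc<<6)|0x28=0x9A8
Byte[13]=B6: continuation. acc=(acc<<6)|0x36=0x26A36
Completed: cp=U+26A36 (starts at byte 10)
Byte[14]=3E: 1-byte ASCII. cp=U+003E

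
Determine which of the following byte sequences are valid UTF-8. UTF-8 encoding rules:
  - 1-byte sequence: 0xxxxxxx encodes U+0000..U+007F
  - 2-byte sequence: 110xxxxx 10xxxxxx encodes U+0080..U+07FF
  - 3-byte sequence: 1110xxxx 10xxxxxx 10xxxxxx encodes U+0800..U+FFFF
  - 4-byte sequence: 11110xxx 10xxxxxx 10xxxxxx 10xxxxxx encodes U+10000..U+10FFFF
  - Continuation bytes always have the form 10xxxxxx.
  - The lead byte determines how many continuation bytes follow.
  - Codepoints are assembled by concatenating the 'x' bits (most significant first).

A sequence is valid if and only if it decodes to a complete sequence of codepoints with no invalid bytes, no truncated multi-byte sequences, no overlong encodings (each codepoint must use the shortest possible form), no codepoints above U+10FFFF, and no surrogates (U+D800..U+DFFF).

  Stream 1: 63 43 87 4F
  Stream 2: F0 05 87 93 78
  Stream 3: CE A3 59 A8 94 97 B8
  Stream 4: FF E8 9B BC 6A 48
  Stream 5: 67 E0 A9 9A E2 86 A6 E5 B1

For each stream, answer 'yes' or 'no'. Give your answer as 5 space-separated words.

Stream 1: error at byte offset 2. INVALID
Stream 2: error at byte offset 1. INVALID
Stream 3: error at byte offset 3. INVALID
Stream 4: error at byte offset 0. INVALID
Stream 5: error at byte offset 9. INVALID

Answer: no no no no no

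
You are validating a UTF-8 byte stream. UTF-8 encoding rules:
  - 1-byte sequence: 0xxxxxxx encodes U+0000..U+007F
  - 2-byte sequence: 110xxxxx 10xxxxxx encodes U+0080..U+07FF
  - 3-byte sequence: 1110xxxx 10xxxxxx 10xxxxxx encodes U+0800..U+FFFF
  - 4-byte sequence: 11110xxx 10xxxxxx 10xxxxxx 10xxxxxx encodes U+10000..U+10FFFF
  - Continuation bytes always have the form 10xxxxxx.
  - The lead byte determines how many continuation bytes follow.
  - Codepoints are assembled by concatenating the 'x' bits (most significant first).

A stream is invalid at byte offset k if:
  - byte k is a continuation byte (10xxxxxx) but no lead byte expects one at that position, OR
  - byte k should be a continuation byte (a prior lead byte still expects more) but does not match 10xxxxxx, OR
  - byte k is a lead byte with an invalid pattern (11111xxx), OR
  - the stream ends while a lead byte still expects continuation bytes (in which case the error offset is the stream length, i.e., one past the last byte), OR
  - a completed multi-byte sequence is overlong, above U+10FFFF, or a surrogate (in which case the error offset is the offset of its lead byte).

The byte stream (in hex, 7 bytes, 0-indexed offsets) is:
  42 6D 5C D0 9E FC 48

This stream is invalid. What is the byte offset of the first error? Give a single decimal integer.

Byte[0]=42: 1-byte ASCII. cp=U+0042
Byte[1]=6D: 1-byte ASCII. cp=U+006D
Byte[2]=5C: 1-byte ASCII. cp=U+005C
Byte[3]=D0: 2-byte lead, need 1 cont bytes. acc=0x10
Byte[4]=9E: continuation. acc=(acc<<6)|0x1E=0x41E
Completed: cp=U+041E (starts at byte 3)
Byte[5]=FC: INVALID lead byte (not 0xxx/110x/1110/11110)

Answer: 5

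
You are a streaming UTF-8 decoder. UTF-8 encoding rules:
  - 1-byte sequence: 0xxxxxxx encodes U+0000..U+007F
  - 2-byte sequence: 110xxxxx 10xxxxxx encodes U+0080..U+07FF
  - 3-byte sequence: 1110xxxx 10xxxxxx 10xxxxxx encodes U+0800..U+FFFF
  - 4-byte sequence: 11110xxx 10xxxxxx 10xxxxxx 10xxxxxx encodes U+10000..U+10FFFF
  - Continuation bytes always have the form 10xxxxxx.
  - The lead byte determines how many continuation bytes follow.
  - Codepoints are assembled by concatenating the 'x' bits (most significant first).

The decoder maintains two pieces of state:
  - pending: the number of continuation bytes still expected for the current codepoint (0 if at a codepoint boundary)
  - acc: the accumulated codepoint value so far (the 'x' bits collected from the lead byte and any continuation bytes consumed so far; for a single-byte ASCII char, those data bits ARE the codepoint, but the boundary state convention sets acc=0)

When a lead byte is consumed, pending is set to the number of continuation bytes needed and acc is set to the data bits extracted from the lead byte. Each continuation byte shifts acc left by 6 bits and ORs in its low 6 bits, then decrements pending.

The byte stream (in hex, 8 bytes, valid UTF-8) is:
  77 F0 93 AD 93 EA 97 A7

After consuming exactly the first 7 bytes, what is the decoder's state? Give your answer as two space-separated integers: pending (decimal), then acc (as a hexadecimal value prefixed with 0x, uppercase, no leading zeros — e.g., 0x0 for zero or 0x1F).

Answer: 1 0x297

Derivation:
Byte[0]=77: 1-byte. pending=0, acc=0x0
Byte[1]=F0: 4-byte lead. pending=3, acc=0x0
Byte[2]=93: continuation. acc=(acc<<6)|0x13=0x13, pending=2
Byte[3]=AD: continuation. acc=(acc<<6)|0x2D=0x4ED, pending=1
Byte[4]=93: continuation. acc=(acc<<6)|0x13=0x13B53, pending=0
Byte[5]=EA: 3-byte lead. pending=2, acc=0xA
Byte[6]=97: continuation. acc=(acc<<6)|0x17=0x297, pending=1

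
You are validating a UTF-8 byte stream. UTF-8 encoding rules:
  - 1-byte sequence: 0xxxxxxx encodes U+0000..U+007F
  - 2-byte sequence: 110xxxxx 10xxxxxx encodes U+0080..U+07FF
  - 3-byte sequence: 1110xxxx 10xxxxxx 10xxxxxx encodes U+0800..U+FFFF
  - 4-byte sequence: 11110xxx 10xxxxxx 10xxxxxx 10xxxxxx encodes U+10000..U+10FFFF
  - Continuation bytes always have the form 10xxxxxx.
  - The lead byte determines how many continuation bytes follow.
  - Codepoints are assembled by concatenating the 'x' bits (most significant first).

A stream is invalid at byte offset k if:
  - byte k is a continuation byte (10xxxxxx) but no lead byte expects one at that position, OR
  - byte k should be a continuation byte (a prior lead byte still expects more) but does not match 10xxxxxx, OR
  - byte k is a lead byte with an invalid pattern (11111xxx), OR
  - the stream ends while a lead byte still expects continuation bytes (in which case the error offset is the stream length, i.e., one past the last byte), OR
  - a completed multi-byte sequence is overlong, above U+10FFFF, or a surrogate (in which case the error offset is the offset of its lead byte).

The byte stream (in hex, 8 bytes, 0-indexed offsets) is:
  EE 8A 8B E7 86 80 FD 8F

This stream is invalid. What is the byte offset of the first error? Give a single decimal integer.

Byte[0]=EE: 3-byte lead, need 2 cont bytes. acc=0xE
Byte[1]=8A: continuation. acc=(acc<<6)|0x0A=0x38A
Byte[2]=8B: continuation. acc=(acc<<6)|0x0B=0xE28B
Completed: cp=U+E28B (starts at byte 0)
Byte[3]=E7: 3-byte lead, need 2 cont bytes. acc=0x7
Byte[4]=86: continuation. acc=(acc<<6)|0x06=0x1C6
Byte[5]=80: continuation. acc=(acc<<6)|0x00=0x7180
Completed: cp=U+7180 (starts at byte 3)
Byte[6]=FD: INVALID lead byte (not 0xxx/110x/1110/11110)

Answer: 6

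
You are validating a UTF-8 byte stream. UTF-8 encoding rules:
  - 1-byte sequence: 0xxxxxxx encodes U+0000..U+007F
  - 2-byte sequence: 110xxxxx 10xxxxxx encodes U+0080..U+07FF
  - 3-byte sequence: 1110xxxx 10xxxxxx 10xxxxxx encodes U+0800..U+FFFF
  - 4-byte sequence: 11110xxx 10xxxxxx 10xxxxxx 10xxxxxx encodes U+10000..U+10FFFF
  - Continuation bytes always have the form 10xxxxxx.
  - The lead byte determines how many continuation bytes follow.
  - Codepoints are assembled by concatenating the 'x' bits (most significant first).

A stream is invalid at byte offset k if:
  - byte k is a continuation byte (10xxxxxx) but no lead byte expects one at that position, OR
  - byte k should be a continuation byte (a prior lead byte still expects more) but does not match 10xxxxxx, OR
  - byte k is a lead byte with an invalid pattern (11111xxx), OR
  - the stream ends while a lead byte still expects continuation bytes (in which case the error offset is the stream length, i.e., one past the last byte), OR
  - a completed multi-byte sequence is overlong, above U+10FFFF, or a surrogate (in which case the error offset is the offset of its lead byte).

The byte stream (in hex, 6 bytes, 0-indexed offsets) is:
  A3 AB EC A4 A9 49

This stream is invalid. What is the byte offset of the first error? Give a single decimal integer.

Answer: 0

Derivation:
Byte[0]=A3: INVALID lead byte (not 0xxx/110x/1110/11110)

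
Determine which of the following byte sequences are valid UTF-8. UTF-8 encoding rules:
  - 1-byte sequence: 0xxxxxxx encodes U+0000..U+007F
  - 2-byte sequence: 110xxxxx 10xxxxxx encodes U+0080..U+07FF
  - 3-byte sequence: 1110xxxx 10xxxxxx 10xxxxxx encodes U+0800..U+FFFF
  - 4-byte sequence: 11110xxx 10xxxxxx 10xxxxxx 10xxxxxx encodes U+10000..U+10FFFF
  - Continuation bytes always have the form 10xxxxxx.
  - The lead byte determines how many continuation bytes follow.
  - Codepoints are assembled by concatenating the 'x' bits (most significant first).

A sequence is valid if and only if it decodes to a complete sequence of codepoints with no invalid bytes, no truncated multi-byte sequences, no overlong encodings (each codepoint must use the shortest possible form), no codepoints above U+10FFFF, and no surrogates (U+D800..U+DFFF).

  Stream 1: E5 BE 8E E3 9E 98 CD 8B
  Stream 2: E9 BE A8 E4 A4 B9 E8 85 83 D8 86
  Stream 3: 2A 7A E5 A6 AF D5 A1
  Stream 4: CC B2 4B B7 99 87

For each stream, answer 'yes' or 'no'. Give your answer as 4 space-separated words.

Stream 1: decodes cleanly. VALID
Stream 2: decodes cleanly. VALID
Stream 3: decodes cleanly. VALID
Stream 4: error at byte offset 3. INVALID

Answer: yes yes yes no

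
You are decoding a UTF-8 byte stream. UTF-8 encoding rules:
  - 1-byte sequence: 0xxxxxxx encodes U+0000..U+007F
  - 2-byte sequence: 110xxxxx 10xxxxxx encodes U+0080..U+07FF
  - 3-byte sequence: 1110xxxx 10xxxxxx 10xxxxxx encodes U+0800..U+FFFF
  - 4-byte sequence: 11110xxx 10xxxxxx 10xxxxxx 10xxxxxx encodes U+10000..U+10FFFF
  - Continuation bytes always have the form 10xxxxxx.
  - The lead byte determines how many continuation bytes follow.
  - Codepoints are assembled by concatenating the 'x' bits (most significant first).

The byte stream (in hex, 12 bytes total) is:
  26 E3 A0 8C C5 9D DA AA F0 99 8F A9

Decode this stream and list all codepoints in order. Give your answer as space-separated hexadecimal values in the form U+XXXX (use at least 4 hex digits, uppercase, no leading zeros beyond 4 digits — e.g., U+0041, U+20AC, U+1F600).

Answer: U+0026 U+380C U+015D U+06AA U+193E9

Derivation:
Byte[0]=26: 1-byte ASCII. cp=U+0026
Byte[1]=E3: 3-byte lead, need 2 cont bytes. acc=0x3
Byte[2]=A0: continuation. acc=(acc<<6)|0x20=0xE0
Byte[3]=8C: continuation. acc=(acc<<6)|0x0C=0x380C
Completed: cp=U+380C (starts at byte 1)
Byte[4]=C5: 2-byte lead, need 1 cont bytes. acc=0x5
Byte[5]=9D: continuation. acc=(acc<<6)|0x1D=0x15D
Completed: cp=U+015D (starts at byte 4)
Byte[6]=DA: 2-byte lead, need 1 cont bytes. acc=0x1A
Byte[7]=AA: continuation. acc=(acc<<6)|0x2A=0x6AA
Completed: cp=U+06AA (starts at byte 6)
Byte[8]=F0: 4-byte lead, need 3 cont bytes. acc=0x0
Byte[9]=99: continuation. acc=(acc<<6)|0x19=0x19
Byte[10]=8F: continuation. acc=(acc<<6)|0x0F=0x64F
Byte[11]=A9: continuation. acc=(acc<<6)|0x29=0x193E9
Completed: cp=U+193E9 (starts at byte 8)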